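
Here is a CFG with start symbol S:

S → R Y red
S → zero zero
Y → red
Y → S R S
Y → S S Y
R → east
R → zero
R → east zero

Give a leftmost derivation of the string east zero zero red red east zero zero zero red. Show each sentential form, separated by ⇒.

S ⇒ R Y red   [S → R Y red]
R Y red ⇒ east zero Y red   [R → east zero]
east zero Y red ⇒ east zero S R S red   [Y → S R S]
east zero S R S red ⇒ east zero R Y red R S red   [S → R Y red]
east zero R Y red R S red ⇒ east zero zero Y red R S red   [R → zero]
east zero zero Y red R S red ⇒ east zero zero red red R S red   [Y → red]
east zero zero red red R S red ⇒ east zero zero red red east zero S red   [R → east zero]
east zero zero red red east zero S red ⇒ east zero zero red red east zero zero zero red   [S → zero zero]

S ⇒ R Y red ⇒ east zero Y red ⇒ east zero S R S red ⇒ east zero R Y red R S red ⇒ east zero zero Y red R S red ⇒ east zero zero red red R S red ⇒ east zero zero red red east zero S red ⇒ east zero zero red red east zero zero zero red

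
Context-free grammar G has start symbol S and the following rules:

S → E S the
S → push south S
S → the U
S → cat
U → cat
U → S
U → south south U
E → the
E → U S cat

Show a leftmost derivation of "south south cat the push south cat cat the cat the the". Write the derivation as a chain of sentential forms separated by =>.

S => E S the => U S cat S the => south south U S cat S the => south south cat S cat S the => south south cat the U cat S the => south south cat the S cat S the => south south cat the push south S cat S the => south south cat the push south cat cat S the => south south cat the push south cat cat E S the the => south south cat the push south cat cat the S the the => south south cat the push south cat cat the cat the the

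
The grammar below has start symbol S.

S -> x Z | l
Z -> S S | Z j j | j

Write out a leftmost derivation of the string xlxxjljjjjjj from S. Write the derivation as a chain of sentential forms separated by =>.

S => xZ => xZjj => xZjjjj => xSSjjjj => xlSjjjj => xlxZjjjj => xlxZjjjjjj => xlxSSjjjjjj => xlxxZSjjjjjj => xlxxjSjjjjjj => xlxxjljjjjjj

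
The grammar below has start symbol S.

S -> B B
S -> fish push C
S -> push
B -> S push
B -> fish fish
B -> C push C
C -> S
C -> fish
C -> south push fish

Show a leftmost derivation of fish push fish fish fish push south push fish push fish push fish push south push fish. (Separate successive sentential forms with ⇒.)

S ⇒ fish push C ⇒ fish push S ⇒ fish push B B ⇒ fish push S push B ⇒ fish push B B push B ⇒ fish push fish fish B push B ⇒ fish push fish fish C push C push B ⇒ fish push fish fish fish push C push B ⇒ fish push fish fish fish push south push fish push B ⇒ fish push fish fish fish push south push fish push C push C ⇒ fish push fish fish fish push south push fish push S push C ⇒ fish push fish fish fish push south push fish push fish push C push C ⇒ fish push fish fish fish push south push fish push fish push fish push C ⇒ fish push fish fish fish push south push fish push fish push fish push south push fish

S ⇒ fish push C   [S -> fish push C]
fish push C ⇒ fish push S   [C -> S]
fish push S ⇒ fish push B B   [S -> B B]
fish push B B ⇒ fish push S push B   [B -> S push]
fish push S push B ⇒ fish push B B push B   [S -> B B]
fish push B B push B ⇒ fish push fish fish B push B   [B -> fish fish]
fish push fish fish B push B ⇒ fish push fish fish C push C push B   [B -> C push C]
fish push fish fish C push C push B ⇒ fish push fish fish fish push C push B   [C -> fish]
fish push fish fish fish push C push B ⇒ fish push fish fish fish push south push fish push B   [C -> south push fish]
fish push fish fish fish push south push fish push B ⇒ fish push fish fish fish push south push fish push C push C   [B -> C push C]
fish push fish fish fish push south push fish push C push C ⇒ fish push fish fish fish push south push fish push S push C   [C -> S]
fish push fish fish fish push south push fish push S push C ⇒ fish push fish fish fish push south push fish push fish push C push C   [S -> fish push C]
fish push fish fish fish push south push fish push fish push C push C ⇒ fish push fish fish fish push south push fish push fish push fish push C   [C -> fish]
fish push fish fish fish push south push fish push fish push fish push C ⇒ fish push fish fish fish push south push fish push fish push fish push south push fish   [C -> south push fish]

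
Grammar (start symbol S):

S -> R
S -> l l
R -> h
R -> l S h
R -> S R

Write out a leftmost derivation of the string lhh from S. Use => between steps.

S => R => lSh => lRh => lhh

S => R   [S -> R]
R => lSh   [R -> l S h]
lSh => lRh   [S -> R]
lRh => lhh   [R -> h]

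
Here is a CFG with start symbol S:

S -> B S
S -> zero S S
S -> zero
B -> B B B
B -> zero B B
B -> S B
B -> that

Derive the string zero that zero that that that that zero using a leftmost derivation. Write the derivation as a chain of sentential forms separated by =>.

S => B S   [S -> B S]
B S => B B B S   [B -> B B B]
B B B S => zero B B B B S   [B -> zero B B]
zero B B B B S => zero S B B B B S   [B -> S B]
zero S B B B B S => zero B S B B B B S   [S -> B S]
zero B S B B B B S => zero that S B B B B S   [B -> that]
zero that S B B B B S => zero that zero B B B B S   [S -> zero]
zero that zero B B B B S => zero that zero that B B B S   [B -> that]
zero that zero that B B B S => zero that zero that that B B S   [B -> that]
zero that zero that that B B S => zero that zero that that that B S   [B -> that]
zero that zero that that that B S => zero that zero that that that that S   [B -> that]
zero that zero that that that that S => zero that zero that that that that zero   [S -> zero]

S => B S => B B B S => zero B B B B S => zero S B B B B S => zero B S B B B B S => zero that S B B B B S => zero that zero B B B B S => zero that zero that B B B S => zero that zero that that B B S => zero that zero that that that B S => zero that zero that that that that S => zero that zero that that that that zero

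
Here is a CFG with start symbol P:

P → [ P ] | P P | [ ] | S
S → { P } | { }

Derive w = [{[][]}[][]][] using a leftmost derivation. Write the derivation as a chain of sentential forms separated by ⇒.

P⇒PP⇒[P]P⇒[PP]P⇒[PPP]P⇒[SPP]P⇒[{P}PP]P⇒[{PP}PP]P⇒[{[]P}PP]P⇒[{[][]}PP]P⇒[{[][]}[]P]P⇒[{[][]}[][]]P⇒[{[][]}[][]][]

P ⇒ PP   [P → P P]
PP ⇒ [P]P   [P → [ P ]]
[P]P ⇒ [PP]P   [P → P P]
[PP]P ⇒ [PPP]P   [P → P P]
[PPP]P ⇒ [SPP]P   [P → S]
[SPP]P ⇒ [{P}PP]P   [S → { P }]
[{P}PP]P ⇒ [{PP}PP]P   [P → P P]
[{PP}PP]P ⇒ [{[]P}PP]P   [P → [ ]]
[{[]P}PP]P ⇒ [{[][]}PP]P   [P → [ ]]
[{[][]}PP]P ⇒ [{[][]}[]P]P   [P → [ ]]
[{[][]}[]P]P ⇒ [{[][]}[][]]P   [P → [ ]]
[{[][]}[][]]P ⇒ [{[][]}[][]][]   [P → [ ]]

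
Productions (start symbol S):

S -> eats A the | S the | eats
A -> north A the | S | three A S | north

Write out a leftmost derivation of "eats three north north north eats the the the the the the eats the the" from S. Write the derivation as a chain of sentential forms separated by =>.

S => eats A the   [S -> eats A the]
eats A the => eats three A S the   [A -> three A S]
eats three A S the => eats three north A the S the   [A -> north A the]
eats three north A the S the => eats three north north A the the S the   [A -> north A the]
eats three north north A the the S the => eats three north north north A the the the S the   [A -> north A the]
eats three north north north A the the the S the => eats three north north north S the the the S the   [A -> S]
eats three north north north S the the the S the => eats three north north north S the the the the S the   [S -> S the]
eats three north north north S the the the the S the => eats three north north north S the the the the the S the   [S -> S the]
eats three north north north S the the the the the S the => eats three north north north S the the the the the the S the   [S -> S the]
eats three north north north S the the the the the the S the => eats three north north north eats the the the the the the S the   [S -> eats]
eats three north north north eats the the the the the the S the => eats three north north north eats the the the the the the S the the   [S -> S the]
eats three north north north eats the the the the the the S the the => eats three north north north eats the the the the the the eats the the   [S -> eats]

S => eats A the => eats three A S the => eats three north A the S the => eats three north north A the the S the => eats three north north north A the the the S the => eats three north north north S the the the S the => eats three north north north S the the the the S the => eats three north north north S the the the the the S the => eats three north north north S the the the the the the S the => eats three north north north eats the the the the the the S the => eats three north north north eats the the the the the the S the the => eats three north north north eats the the the the the the eats the the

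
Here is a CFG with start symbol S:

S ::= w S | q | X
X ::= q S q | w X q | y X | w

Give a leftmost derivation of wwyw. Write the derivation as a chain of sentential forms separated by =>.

S => wS   [S ::= w S]
wS => wwS   [S ::= w S]
wwS => wwX   [S ::= X]
wwX => wwyX   [X ::= y X]
wwyX => wwyw   [X ::= w]

S=>wS=>wwS=>wwX=>wwyX=>wwyw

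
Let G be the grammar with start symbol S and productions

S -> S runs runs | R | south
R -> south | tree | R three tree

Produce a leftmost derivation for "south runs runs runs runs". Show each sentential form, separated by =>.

S => S runs runs => S runs runs runs runs => south runs runs runs runs

S => S runs runs   [S -> S runs runs]
S runs runs => S runs runs runs runs   [S -> S runs runs]
S runs runs runs runs => south runs runs runs runs   [S -> south]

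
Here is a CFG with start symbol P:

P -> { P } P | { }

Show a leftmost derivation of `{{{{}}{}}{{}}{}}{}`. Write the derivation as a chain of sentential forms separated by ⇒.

P ⇒ {P}P ⇒ {{P}P}P ⇒ {{{P}P}P}P ⇒ {{{{}}P}P}P ⇒ {{{{}}{}}P}P ⇒ {{{{}}{}}{P}P}P ⇒ {{{{}}{}}{{}}P}P ⇒ {{{{}}{}}{{}}{}}P ⇒ {{{{}}{}}{{}}{}}{}

P ⇒ {P}P   [P -> { P } P]
{P}P ⇒ {{P}P}P   [P -> { P } P]
{{P}P}P ⇒ {{{P}P}P}P   [P -> { P } P]
{{{P}P}P}P ⇒ {{{{}}P}P}P   [P -> { }]
{{{{}}P}P}P ⇒ {{{{}}{}}P}P   [P -> { }]
{{{{}}{}}P}P ⇒ {{{{}}{}}{P}P}P   [P -> { P } P]
{{{{}}{}}{P}P}P ⇒ {{{{}}{}}{{}}P}P   [P -> { }]
{{{{}}{}}{{}}P}P ⇒ {{{{}}{}}{{}}{}}P   [P -> { }]
{{{{}}{}}{{}}{}}P ⇒ {{{{}}{}}{{}}{}}{}   [P -> { }]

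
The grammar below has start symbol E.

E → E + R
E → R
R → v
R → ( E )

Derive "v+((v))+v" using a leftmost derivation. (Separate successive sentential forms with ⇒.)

E⇒E+R⇒E+R+R⇒R+R+R⇒v+R+R⇒v+(E)+R⇒v+(R)+R⇒v+((E))+R⇒v+((R))+R⇒v+((v))+R⇒v+((v))+v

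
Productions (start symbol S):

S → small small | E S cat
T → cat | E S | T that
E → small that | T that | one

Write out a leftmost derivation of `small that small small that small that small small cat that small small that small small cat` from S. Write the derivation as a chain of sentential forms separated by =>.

S => E S cat   [S → E S cat]
E S cat => T that S cat   [E → T that]
T that S cat => E S that S cat   [T → E S]
E S that S cat => T that S that S cat   [E → T that]
T that S that S cat => E S that S that S cat   [T → E S]
E S that S that S cat => T that S that S that S cat   [E → T that]
T that S that S that S cat => E S that S that S that S cat   [T → E S]
E S that S that S that S cat => small that S that S that S that S cat   [E → small that]
small that S that S that S that S cat => small that small small that S that S that S cat   [S → small small]
small that small small that S that S that S cat => small that small small that E S cat that S that S cat   [S → E S cat]
small that small small that E S cat that S that S cat => small that small small that small that S cat that S that S cat   [E → small that]
small that small small that small that S cat that S that S cat => small that small small that small that small small cat that S that S cat   [S → small small]
small that small small that small that small small cat that S that S cat => small that small small that small that small small cat that small small that S cat   [S → small small]
small that small small that small that small small cat that small small that S cat => small that small small that small that small small cat that small small that small small cat   [S → small small]

S => E S cat => T that S cat => E S that S cat => T that S that S cat => E S that S that S cat => T that S that S that S cat => E S that S that S that S cat => small that S that S that S that S cat => small that small small that S that S that S cat => small that small small that E S cat that S that S cat => small that small small that small that S cat that S that S cat => small that small small that small that small small cat that S that S cat => small that small small that small that small small cat that small small that S cat => small that small small that small that small small cat that small small that small small cat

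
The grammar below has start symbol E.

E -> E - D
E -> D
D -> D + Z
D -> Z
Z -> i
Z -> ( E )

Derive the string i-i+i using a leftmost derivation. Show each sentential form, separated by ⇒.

E ⇒ E-D   [E -> E - D]
E-D ⇒ D-D   [E -> D]
D-D ⇒ Z-D   [D -> Z]
Z-D ⇒ i-D   [Z -> i]
i-D ⇒ i-D+Z   [D -> D + Z]
i-D+Z ⇒ i-Z+Z   [D -> Z]
i-Z+Z ⇒ i-i+Z   [Z -> i]
i-i+Z ⇒ i-i+i   [Z -> i]

E ⇒ E-D ⇒ D-D ⇒ Z-D ⇒ i-D ⇒ i-D+Z ⇒ i-Z+Z ⇒ i-i+Z ⇒ i-i+i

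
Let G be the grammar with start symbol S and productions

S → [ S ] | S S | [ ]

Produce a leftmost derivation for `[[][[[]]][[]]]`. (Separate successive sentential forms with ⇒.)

S ⇒ [S]   [S → [ S ]]
[S] ⇒ [SS]   [S → S S]
[SS] ⇒ [[]S]   [S → [ ]]
[[]S] ⇒ [[]SS]   [S → S S]
[[]SS] ⇒ [[][S]S]   [S → [ S ]]
[[][S]S] ⇒ [[][[S]]S]   [S → [ S ]]
[[][[S]]S] ⇒ [[][[[]]]S]   [S → [ ]]
[[][[[]]]S] ⇒ [[][[[]]][S]]   [S → [ S ]]
[[][[[]]][S]] ⇒ [[][[[]]][[]]]   [S → [ ]]

S ⇒ [S] ⇒ [SS] ⇒ [[]S] ⇒ [[]SS] ⇒ [[][S]S] ⇒ [[][[S]]S] ⇒ [[][[[]]]S] ⇒ [[][[[]]][S]] ⇒ [[][[[]]][[]]]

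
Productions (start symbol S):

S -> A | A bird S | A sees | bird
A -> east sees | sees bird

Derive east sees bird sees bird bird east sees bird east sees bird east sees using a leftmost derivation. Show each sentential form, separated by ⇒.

S ⇒ A bird S ⇒ east sees bird S ⇒ east sees bird A bird S ⇒ east sees bird sees bird bird S ⇒ east sees bird sees bird bird A bird S ⇒ east sees bird sees bird bird east sees bird S ⇒ east sees bird sees bird bird east sees bird A bird S ⇒ east sees bird sees bird bird east sees bird east sees bird S ⇒ east sees bird sees bird bird east sees bird east sees bird A ⇒ east sees bird sees bird bird east sees bird east sees bird east sees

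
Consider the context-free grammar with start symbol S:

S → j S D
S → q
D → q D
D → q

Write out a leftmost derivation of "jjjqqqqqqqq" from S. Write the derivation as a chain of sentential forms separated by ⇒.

S ⇒ jSD ⇒ jjSDD ⇒ jjjSDDD ⇒ jjjqDDD ⇒ jjjqqDDD ⇒ jjjqqqDDD ⇒ jjjqqqqDD ⇒ jjjqqqqqDD ⇒ jjjqqqqqqDD ⇒ jjjqqqqqqqD ⇒ jjjqqqqqqqq

S ⇒ jSD   [S → j S D]
jSD ⇒ jjSDD   [S → j S D]
jjSDD ⇒ jjjSDDD   [S → j S D]
jjjSDDD ⇒ jjjqDDD   [S → q]
jjjqDDD ⇒ jjjqqDDD   [D → q D]
jjjqqDDD ⇒ jjjqqqDDD   [D → q D]
jjjqqqDDD ⇒ jjjqqqqDD   [D → q]
jjjqqqqDD ⇒ jjjqqqqqDD   [D → q D]
jjjqqqqqDD ⇒ jjjqqqqqqDD   [D → q D]
jjjqqqqqqDD ⇒ jjjqqqqqqqD   [D → q]
jjjqqqqqqqD ⇒ jjjqqqqqqqq   [D → q]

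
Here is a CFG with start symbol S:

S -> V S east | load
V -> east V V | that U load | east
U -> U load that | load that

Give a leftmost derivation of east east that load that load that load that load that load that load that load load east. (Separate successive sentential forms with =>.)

S => V S east => east V V S east => east east V V V S east => east east that U load V V S east => east east that load that load V V S east => east east that load that load that U load V S east => east east that load that load that U load that load V S east => east east that load that load that load that load that load V S east => east east that load that load that load that load that load that U load S east => east east that load that load that load that load that load that load that load S east => east east that load that load that load that load that load that load that load load east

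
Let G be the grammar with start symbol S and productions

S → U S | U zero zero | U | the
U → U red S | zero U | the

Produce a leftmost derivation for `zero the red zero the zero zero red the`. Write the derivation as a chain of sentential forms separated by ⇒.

S ⇒ U ⇒ U red S ⇒ zero U red S ⇒ zero U red S red S ⇒ zero the red S red S ⇒ zero the red U zero zero red S ⇒ zero the red zero U zero zero red S ⇒ zero the red zero the zero zero red S ⇒ zero the red zero the zero zero red the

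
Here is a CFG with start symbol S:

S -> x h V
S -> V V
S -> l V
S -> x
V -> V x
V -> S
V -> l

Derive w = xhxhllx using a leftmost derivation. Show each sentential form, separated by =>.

S => xhV   [S -> x h V]
xhV => xhVx   [V -> V x]
xhVx => xhSx   [V -> S]
xhSx => xhxhVx   [S -> x h V]
xhxhVx => xhxhSx   [V -> S]
xhxhSx => xhxhVVx   [S -> V V]
xhxhVVx => xhxhlVx   [V -> l]
xhxhlVx => xhxhllx   [V -> l]

S => xhV => xhVx => xhSx => xhxhVx => xhxhSx => xhxhVVx => xhxhlVx => xhxhllx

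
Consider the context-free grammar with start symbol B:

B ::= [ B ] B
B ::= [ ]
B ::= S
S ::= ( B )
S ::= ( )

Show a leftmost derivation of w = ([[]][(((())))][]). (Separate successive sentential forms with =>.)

B => S => (B) => ([B]B) => ([[]]B) => ([[]][B]B) => ([[]][S]B) => ([[]][(B)]B) => ([[]][(S)]B) => ([[]][((B))]B) => ([[]][((S))]B) => ([[]][(((B)))]B) => ([[]][(((S)))]B) => ([[]][(((())))]B) => ([[]][(((())))][])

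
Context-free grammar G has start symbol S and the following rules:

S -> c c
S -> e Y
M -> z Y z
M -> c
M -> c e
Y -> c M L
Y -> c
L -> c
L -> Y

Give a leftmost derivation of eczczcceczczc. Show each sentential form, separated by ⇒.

S⇒eY⇒ecML⇒eczYzL⇒eczcMLzL⇒eczczYzLzL⇒eczczcMLzLzL⇒eczczcceLzLzL⇒eczczcceczLzL⇒eczczcceczYzL⇒eczczcceczczL⇒eczczcceczczY⇒eczczcceczczc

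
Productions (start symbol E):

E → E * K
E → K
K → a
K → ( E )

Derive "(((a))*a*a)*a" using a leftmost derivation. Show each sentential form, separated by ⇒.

E ⇒ E*K ⇒ K*K ⇒ (E)*K ⇒ (E*K)*K ⇒ (E*K*K)*K ⇒ (K*K*K)*K ⇒ ((E)*K*K)*K ⇒ ((K)*K*K)*K ⇒ (((E))*K*K)*K ⇒ (((K))*K*K)*K ⇒ (((a))*K*K)*K ⇒ (((a))*a*K)*K ⇒ (((a))*a*a)*K ⇒ (((a))*a*a)*a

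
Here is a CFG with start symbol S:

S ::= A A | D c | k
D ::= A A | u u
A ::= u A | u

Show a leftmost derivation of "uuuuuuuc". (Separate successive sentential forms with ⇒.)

S ⇒ Dc ⇒ AAc ⇒ uAAc ⇒ uuAAc ⇒ uuuAAc ⇒ uuuuAc ⇒ uuuuuAc ⇒ uuuuuuAc ⇒ uuuuuuuc

S ⇒ Dc   [S ::= D c]
Dc ⇒ AAc   [D ::= A A]
AAc ⇒ uAAc   [A ::= u A]
uAAc ⇒ uuAAc   [A ::= u A]
uuAAc ⇒ uuuAAc   [A ::= u A]
uuuAAc ⇒ uuuuAc   [A ::= u]
uuuuAc ⇒ uuuuuAc   [A ::= u A]
uuuuuAc ⇒ uuuuuuAc   [A ::= u A]
uuuuuuAc ⇒ uuuuuuuc   [A ::= u]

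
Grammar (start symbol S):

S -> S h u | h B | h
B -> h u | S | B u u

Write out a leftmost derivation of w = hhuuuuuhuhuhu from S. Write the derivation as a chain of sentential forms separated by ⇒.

S ⇒ Shu   [S -> S h u]
Shu ⇒ Shuhu   [S -> S h u]
Shuhu ⇒ Shuhuhu   [S -> S h u]
Shuhuhu ⇒ hBhuhuhu   [S -> h B]
hBhuhuhu ⇒ hBuuhuhuhu   [B -> B u u]
hBuuhuhuhu ⇒ hBuuuuhuhuhu   [B -> B u u]
hBuuuuhuhuhu ⇒ hhuuuuuhuhuhu   [B -> h u]

S ⇒ Shu ⇒ Shuhu ⇒ Shuhuhu ⇒ hBhuhuhu ⇒ hBuuhuhuhu ⇒ hBuuuuhuhuhu ⇒ hhuuuuuhuhuhu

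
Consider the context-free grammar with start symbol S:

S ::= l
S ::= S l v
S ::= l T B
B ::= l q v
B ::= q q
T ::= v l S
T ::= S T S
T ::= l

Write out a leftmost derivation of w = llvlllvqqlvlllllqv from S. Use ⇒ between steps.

S ⇒ lTB ⇒ lSTSB ⇒ lSlvTSB ⇒ llTBlvTSB ⇒ llvlSBlvTSB ⇒ llvlSlvBlvTSB ⇒ llvlllvBlvTSB ⇒ llvlllvqqlvTSB ⇒ llvlllvqqlvSTSSB ⇒ llvlllvqqlvlTSSB ⇒ llvlllvqqlvllSSB ⇒ llvlllvqqlvlllSB ⇒ llvlllvqqlvllllB ⇒ llvlllvqqlvlllllqv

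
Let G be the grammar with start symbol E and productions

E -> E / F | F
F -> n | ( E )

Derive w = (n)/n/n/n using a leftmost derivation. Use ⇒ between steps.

E ⇒ E/F ⇒ E/F/F ⇒ E/F/F/F ⇒ F/F/F/F ⇒ (E)/F/F/F ⇒ (F)/F/F/F ⇒ (n)/F/F/F ⇒ (n)/n/F/F ⇒ (n)/n/n/F ⇒ (n)/n/n/n

E ⇒ E/F   [E -> E / F]
E/F ⇒ E/F/F   [E -> E / F]
E/F/F ⇒ E/F/F/F   [E -> E / F]
E/F/F/F ⇒ F/F/F/F   [E -> F]
F/F/F/F ⇒ (E)/F/F/F   [F -> ( E )]
(E)/F/F/F ⇒ (F)/F/F/F   [E -> F]
(F)/F/F/F ⇒ (n)/F/F/F   [F -> n]
(n)/F/F/F ⇒ (n)/n/F/F   [F -> n]
(n)/n/F/F ⇒ (n)/n/n/F   [F -> n]
(n)/n/n/F ⇒ (n)/n/n/n   [F -> n]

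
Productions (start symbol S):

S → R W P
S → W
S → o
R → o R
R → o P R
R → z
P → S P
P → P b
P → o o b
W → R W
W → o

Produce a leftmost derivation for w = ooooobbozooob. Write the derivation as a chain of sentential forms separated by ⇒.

S⇒RWP⇒oRWP⇒ooPRWP⇒ooPbRWP⇒ooSPbRWP⇒oooPbRWP⇒ooooobbRWP⇒ooooobboRWP⇒ooooobbozWP⇒ooooobbozoP⇒ooooobbozooob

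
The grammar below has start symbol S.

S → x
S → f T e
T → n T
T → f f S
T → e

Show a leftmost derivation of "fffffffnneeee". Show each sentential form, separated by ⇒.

S⇒fTe⇒fffSe⇒ffffTee⇒ffffffSee⇒fffffffTeee⇒fffffffnTeee⇒fffffffnnTeee⇒fffffffnneeee

S ⇒ fTe   [S → f T e]
fTe ⇒ fffSe   [T → f f S]
fffSe ⇒ ffffTee   [S → f T e]
ffffTee ⇒ ffffffSee   [T → f f S]
ffffffSee ⇒ fffffffTeee   [S → f T e]
fffffffTeee ⇒ fffffffnTeee   [T → n T]
fffffffnTeee ⇒ fffffffnnTeee   [T → n T]
fffffffnnTeee ⇒ fffffffnneeee   [T → e]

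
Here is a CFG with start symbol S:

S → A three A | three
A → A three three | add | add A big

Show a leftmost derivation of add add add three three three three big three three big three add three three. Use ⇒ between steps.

S ⇒ A three A   [S → A three A]
A three A ⇒ add A big three A   [A → add A big]
add A big three A ⇒ add A three three big three A   [A → A three three]
add A three three big three A ⇒ add add A big three three big three A   [A → add A big]
add add A big three three big three A ⇒ add add A three three big three three big three A   [A → A three three]
add add A three three big three three big three A ⇒ add add A three three three three big three three big three A   [A → A three three]
add add A three three three three big three three big three A ⇒ add add add three three three three big three three big three A   [A → add]
add add add three three three three big three three big three A ⇒ add add add three three three three big three three big three A three three   [A → A three three]
add add add three three three three big three three big three A three three ⇒ add add add three three three three big three three big three add three three   [A → add]

S ⇒ A three A ⇒ add A big three A ⇒ add A three three big three A ⇒ add add A big three three big three A ⇒ add add A three three big three three big three A ⇒ add add A three three three three big three three big three A ⇒ add add add three three three three big three three big three A ⇒ add add add three three three three big three three big three A three three ⇒ add add add three three three three big three three big three add three three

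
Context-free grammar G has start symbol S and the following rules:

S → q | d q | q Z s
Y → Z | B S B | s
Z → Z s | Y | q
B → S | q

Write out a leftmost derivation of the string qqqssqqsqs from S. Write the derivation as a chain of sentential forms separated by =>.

S => qZs   [S → q Z s]
qZs => qYs   [Z → Y]
qYs => qBSBs   [Y → B S B]
qBSBs => qSSBs   [B → S]
qSSBs => qqZsSBs   [S → q Z s]
qqZsSBs => qqZssSBs   [Z → Z s]
qqZssSBs => qqqssSBs   [Z → q]
qqqssSBs => qqqssqZsBs   [S → q Z s]
qqqssqZsBs => qqqssqqsBs   [Z → q]
qqqssqqsBs => qqqssqqsqs   [B → q]

S => qZs => qYs => qBSBs => qSSBs => qqZsSBs => qqZssSBs => qqqssSBs => qqqssqZsBs => qqqssqqsBs => qqqssqqsqs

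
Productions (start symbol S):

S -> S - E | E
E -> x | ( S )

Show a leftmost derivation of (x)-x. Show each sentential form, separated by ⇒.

S ⇒ S-E ⇒ E-E ⇒ (S)-E ⇒ (E)-E ⇒ (x)-E ⇒ (x)-x

S ⇒ S-E   [S -> S - E]
S-E ⇒ E-E   [S -> E]
E-E ⇒ (S)-E   [E -> ( S )]
(S)-E ⇒ (E)-E   [S -> E]
(E)-E ⇒ (x)-E   [E -> x]
(x)-E ⇒ (x)-x   [E -> x]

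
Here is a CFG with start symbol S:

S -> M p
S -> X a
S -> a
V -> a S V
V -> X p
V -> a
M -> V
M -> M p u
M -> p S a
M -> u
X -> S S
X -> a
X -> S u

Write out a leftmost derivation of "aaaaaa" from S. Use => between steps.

S => Xa => SSa => XaSa => SSaSa => aSaSa => aaaSa => aaaXaa => aaaaaa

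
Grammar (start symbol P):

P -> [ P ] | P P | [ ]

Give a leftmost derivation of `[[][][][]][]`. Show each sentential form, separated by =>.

P => PP   [P -> P P]
PP => [P]P   [P -> [ P ]]
[P]P => [PP]P   [P -> P P]
[PP]P => [PPP]P   [P -> P P]
[PPP]P => [PPPP]P   [P -> P P]
[PPPP]P => [[]PPP]P   [P -> [ ]]
[[]PPP]P => [[][]PP]P   [P -> [ ]]
[[][]PP]P => [[][][]P]P   [P -> [ ]]
[[][][]P]P => [[][][][]]P   [P -> [ ]]
[[][][][]]P => [[][][][]][]   [P -> [ ]]

P=>PP=>[P]P=>[PP]P=>[PPP]P=>[PPPP]P=>[[]PPP]P=>[[][]PP]P=>[[][][]P]P=>[[][][][]]P=>[[][][][]][]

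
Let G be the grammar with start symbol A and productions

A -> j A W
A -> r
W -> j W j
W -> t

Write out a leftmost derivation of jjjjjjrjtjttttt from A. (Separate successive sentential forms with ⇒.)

A ⇒ jAW   [A -> j A W]
jAW ⇒ jjAWW   [A -> j A W]
jjAWW ⇒ jjjAWWW   [A -> j A W]
jjjAWWW ⇒ jjjjAWWWW   [A -> j A W]
jjjjAWWWW ⇒ jjjjjAWWWWW   [A -> j A W]
jjjjjAWWWWW ⇒ jjjjjjAWWWWWW   [A -> j A W]
jjjjjjAWWWWWW ⇒ jjjjjjrWWWWWW   [A -> r]
jjjjjjrWWWWWW ⇒ jjjjjjrjWjWWWWW   [W -> j W j]
jjjjjjrjWjWWWWW ⇒ jjjjjjrjtjWWWWW   [W -> t]
jjjjjjrjtjWWWWW ⇒ jjjjjjrjtjtWWWW   [W -> t]
jjjjjjrjtjtWWWW ⇒ jjjjjjrjtjttWWW   [W -> t]
jjjjjjrjtjttWWW ⇒ jjjjjjrjtjtttWW   [W -> t]
jjjjjjrjtjtttWW ⇒ jjjjjjrjtjttttW   [W -> t]
jjjjjjrjtjttttW ⇒ jjjjjjrjtjttttt   [W -> t]

A⇒jAW⇒jjAWW⇒jjjAWWW⇒jjjjAWWWW⇒jjjjjAWWWWW⇒jjjjjjAWWWWWW⇒jjjjjjrWWWWWW⇒jjjjjjrjWjWWWWW⇒jjjjjjrjtjWWWWW⇒jjjjjjrjtjtWWWW⇒jjjjjjrjtjttWWW⇒jjjjjjrjtjtttWW⇒jjjjjjrjtjttttW⇒jjjjjjrjtjttttt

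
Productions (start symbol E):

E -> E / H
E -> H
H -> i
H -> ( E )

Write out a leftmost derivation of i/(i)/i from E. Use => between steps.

E => E/H => E/H/H => H/H/H => i/H/H => i/(E)/H => i/(H)/H => i/(i)/H => i/(i)/i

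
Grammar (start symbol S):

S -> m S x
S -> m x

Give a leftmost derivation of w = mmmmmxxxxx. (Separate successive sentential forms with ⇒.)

S ⇒ mSx ⇒ mmSxx ⇒ mmmSxxx ⇒ mmmmSxxxx ⇒ mmmmmxxxxx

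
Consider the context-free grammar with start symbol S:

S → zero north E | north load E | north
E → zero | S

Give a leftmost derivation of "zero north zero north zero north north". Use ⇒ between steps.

S ⇒ zero north E ⇒ zero north S ⇒ zero north zero north E ⇒ zero north zero north S ⇒ zero north zero north zero north E ⇒ zero north zero north zero north S ⇒ zero north zero north zero north north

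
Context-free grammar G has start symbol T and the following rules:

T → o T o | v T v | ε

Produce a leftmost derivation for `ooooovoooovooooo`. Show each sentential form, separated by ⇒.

T ⇒ oTo ⇒ ooToo ⇒ oooTooo ⇒ ooooToooo ⇒ oooooTooooo ⇒ ooooovTvooooo ⇒ ooooovoTovooooo ⇒ ooooovooToovooooo ⇒ ooooovoooovooooo

T ⇒ oTo   [T → o T o]
oTo ⇒ ooToo   [T → o T o]
ooToo ⇒ oooTooo   [T → o T o]
oooTooo ⇒ ooooToooo   [T → o T o]
ooooToooo ⇒ oooooTooooo   [T → o T o]
oooooTooooo ⇒ ooooovTvooooo   [T → v T v]
ooooovTvooooo ⇒ ooooovoTovooooo   [T → o T o]
ooooovoTovooooo ⇒ ooooovooToovooooo   [T → o T o]
ooooovooToovooooo ⇒ ooooovoooovooooo   [T → ε]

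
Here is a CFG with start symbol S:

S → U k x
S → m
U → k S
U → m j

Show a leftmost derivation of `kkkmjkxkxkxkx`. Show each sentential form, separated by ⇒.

S ⇒ Ukx   [S → U k x]
Ukx ⇒ kSkx   [U → k S]
kSkx ⇒ kUkxkx   [S → U k x]
kUkxkx ⇒ kkSkxkx   [U → k S]
kkSkxkx ⇒ kkUkxkxkx   [S → U k x]
kkUkxkxkx ⇒ kkkSkxkxkx   [U → k S]
kkkSkxkxkx ⇒ kkkUkxkxkxkx   [S → U k x]
kkkUkxkxkxkx ⇒ kkkmjkxkxkxkx   [U → m j]

S ⇒ Ukx ⇒ kSkx ⇒ kUkxkx ⇒ kkSkxkx ⇒ kkUkxkxkx ⇒ kkkSkxkxkx ⇒ kkkUkxkxkxkx ⇒ kkkmjkxkxkxkx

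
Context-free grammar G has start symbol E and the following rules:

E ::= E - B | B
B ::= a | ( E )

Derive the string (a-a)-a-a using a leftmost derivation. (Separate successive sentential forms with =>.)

E => E-B   [E ::= E - B]
E-B => E-B-B   [E ::= E - B]
E-B-B => B-B-B   [E ::= B]
B-B-B => (E)-B-B   [B ::= ( E )]
(E)-B-B => (E-B)-B-B   [E ::= E - B]
(E-B)-B-B => (B-B)-B-B   [E ::= B]
(B-B)-B-B => (a-B)-B-B   [B ::= a]
(a-B)-B-B => (a-a)-B-B   [B ::= a]
(a-a)-B-B => (a-a)-a-B   [B ::= a]
(a-a)-a-B => (a-a)-a-a   [B ::= a]

E => E-B => E-B-B => B-B-B => (E)-B-B => (E-B)-B-B => (B-B)-B-B => (a-B)-B-B => (a-a)-B-B => (a-a)-a-B => (a-a)-a-a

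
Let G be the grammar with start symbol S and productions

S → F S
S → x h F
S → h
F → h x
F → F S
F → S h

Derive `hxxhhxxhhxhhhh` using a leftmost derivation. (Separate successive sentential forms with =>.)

S => FS => hxS => hxxhF => hxxhFS => hxxhFSS => hxxhFSSS => hxxhhxSSS => hxxhhxFSSS => hxxhhxShSSS => hxxhhxxhFhSSS => hxxhhxxhhxhSSS => hxxhhxxhhxhhSS => hxxhhxxhhxhhhS => hxxhhxxhhxhhhh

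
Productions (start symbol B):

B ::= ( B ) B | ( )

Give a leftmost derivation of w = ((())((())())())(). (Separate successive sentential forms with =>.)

B => (B)B => ((B)B)B => ((())B)B => ((())(B)B)B => ((())((B)B)B)B => ((())((())B)B)B => ((())((())())B)B => ((())((())())())B => ((())((())())())()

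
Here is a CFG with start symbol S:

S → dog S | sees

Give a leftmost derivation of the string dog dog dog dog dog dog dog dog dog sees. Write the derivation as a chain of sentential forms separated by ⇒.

S ⇒ dog S ⇒ dog dog S ⇒ dog dog dog S ⇒ dog dog dog dog S ⇒ dog dog dog dog dog S ⇒ dog dog dog dog dog dog S ⇒ dog dog dog dog dog dog dog S ⇒ dog dog dog dog dog dog dog dog S ⇒ dog dog dog dog dog dog dog dog dog S ⇒ dog dog dog dog dog dog dog dog dog sees

S ⇒ dog S   [S → dog S]
dog S ⇒ dog dog S   [S → dog S]
dog dog S ⇒ dog dog dog S   [S → dog S]
dog dog dog S ⇒ dog dog dog dog S   [S → dog S]
dog dog dog dog S ⇒ dog dog dog dog dog S   [S → dog S]
dog dog dog dog dog S ⇒ dog dog dog dog dog dog S   [S → dog S]
dog dog dog dog dog dog S ⇒ dog dog dog dog dog dog dog S   [S → dog S]
dog dog dog dog dog dog dog S ⇒ dog dog dog dog dog dog dog dog S   [S → dog S]
dog dog dog dog dog dog dog dog S ⇒ dog dog dog dog dog dog dog dog dog S   [S → dog S]
dog dog dog dog dog dog dog dog dog S ⇒ dog dog dog dog dog dog dog dog dog sees   [S → sees]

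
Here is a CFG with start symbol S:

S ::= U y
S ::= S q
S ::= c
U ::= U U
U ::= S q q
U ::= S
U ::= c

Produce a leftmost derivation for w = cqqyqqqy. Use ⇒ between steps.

S ⇒ Uy   [S ::= U y]
Uy ⇒ Sy   [U ::= S]
Sy ⇒ Sqy   [S ::= S q]
Sqy ⇒ Sqqy   [S ::= S q]
Sqqy ⇒ Sqqqy   [S ::= S q]
Sqqqy ⇒ Uyqqqy   [S ::= U y]
Uyqqqy ⇒ Syqqqy   [U ::= S]
Syqqqy ⇒ Sqyqqqy   [S ::= S q]
Sqyqqqy ⇒ Sqqyqqqy   [S ::= S q]
Sqqyqqqy ⇒ cqqyqqqy   [S ::= c]

S⇒Uy⇒Sy⇒Sqy⇒Sqqy⇒Sqqqy⇒Uyqqqy⇒Syqqqy⇒Sqyqqqy⇒Sqqyqqqy⇒cqqyqqqy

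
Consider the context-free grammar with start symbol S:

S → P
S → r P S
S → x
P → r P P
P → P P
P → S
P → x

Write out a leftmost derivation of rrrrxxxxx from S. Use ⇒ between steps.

S ⇒ rPS   [S → r P S]
rPS ⇒ rrPPS   [P → r P P]
rrPPS ⇒ rrSPS   [P → S]
rrSPS ⇒ rrrPSPS   [S → r P S]
rrrPSPS ⇒ rrrrPPSPS   [P → r P P]
rrrrPPSPS ⇒ rrrrxPSPS   [P → x]
rrrrxPSPS ⇒ rrrrxxSPS   [P → x]
rrrrxxSPS ⇒ rrrrxxxPS   [S → x]
rrrrxxxPS ⇒ rrrrxxxxS   [P → x]
rrrrxxxxS ⇒ rrrrxxxxx   [S → x]

S⇒rPS⇒rrPPS⇒rrSPS⇒rrrPSPS⇒rrrrPPSPS⇒rrrrxPSPS⇒rrrrxxSPS⇒rrrrxxxPS⇒rrrrxxxxS⇒rrrrxxxxx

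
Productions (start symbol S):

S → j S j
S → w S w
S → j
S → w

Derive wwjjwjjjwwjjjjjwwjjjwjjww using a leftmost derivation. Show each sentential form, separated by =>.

S => wSw => wwSww => wwjSjww => wwjjSjjww => wwjjwSwjjww => wwjjwjSjwjjww => wwjjwjjSjjwjjww => wwjjwjjjSjjjwjjww => wwjjwjjjwSwjjjwjjww => wwjjwjjjwwSwwjjjwjjww => wwjjwjjjwwjSjwwjjjwjjww => wwjjwjjjwwjjSjjwwjjjwjjww => wwjjwjjjwwjjjjjwwjjjwjjww

S => wSw   [S → w S w]
wSw => wwSww   [S → w S w]
wwSww => wwjSjww   [S → j S j]
wwjSjww => wwjjSjjww   [S → j S j]
wwjjSjjww => wwjjwSwjjww   [S → w S w]
wwjjwSwjjww => wwjjwjSjwjjww   [S → j S j]
wwjjwjSjwjjww => wwjjwjjSjjwjjww   [S → j S j]
wwjjwjjSjjwjjww => wwjjwjjjSjjjwjjww   [S → j S j]
wwjjwjjjSjjjwjjww => wwjjwjjjwSwjjjwjjww   [S → w S w]
wwjjwjjjwSwjjjwjjww => wwjjwjjjwwSwwjjjwjjww   [S → w S w]
wwjjwjjjwwSwwjjjwjjww => wwjjwjjjwwjSjwwjjjwjjww   [S → j S j]
wwjjwjjjwwjSjwwjjjwjjww => wwjjwjjjwwjjSjjwwjjjwjjww   [S → j S j]
wwjjwjjjwwjjSjjwwjjjwjjww => wwjjwjjjwwjjjjjwwjjjwjjww   [S → j]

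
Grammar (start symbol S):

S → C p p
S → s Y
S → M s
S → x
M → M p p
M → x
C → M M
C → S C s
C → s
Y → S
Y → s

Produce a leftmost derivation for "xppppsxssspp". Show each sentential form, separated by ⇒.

S ⇒ Cpp   [S → C p p]
Cpp ⇒ SCspp   [C → S C s]
SCspp ⇒ MsCspp   [S → M s]
MsCspp ⇒ MppsCspp   [M → M p p]
MppsCspp ⇒ MppppsCspp   [M → M p p]
MppppsCspp ⇒ xppppsCspp   [M → x]
xppppsCspp ⇒ xppppsSCsspp   [C → S C s]
xppppsSCsspp ⇒ xppppsxCsspp   [S → x]
xppppsxCsspp ⇒ xppppsxssspp   [C → s]

S ⇒ Cpp ⇒ SCspp ⇒ MsCspp ⇒ MppsCspp ⇒ MppppsCspp ⇒ xppppsCspp ⇒ xppppsSCsspp ⇒ xppppsxCsspp ⇒ xppppsxssspp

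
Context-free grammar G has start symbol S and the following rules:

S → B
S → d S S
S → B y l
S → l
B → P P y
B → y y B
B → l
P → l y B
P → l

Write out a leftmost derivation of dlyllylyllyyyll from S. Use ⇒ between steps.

S ⇒ dSS   [S → d S S]
dSS ⇒ dBylS   [S → B y l]
dBylS ⇒ dPPyylS   [B → P P y]
dPPyylS ⇒ dlyBPyylS   [P → l y B]
dlyBPyylS ⇒ dlylPyylS   [B → l]
dlylPyylS ⇒ dlyllyByylS   [P → l y B]
dlyllyByylS ⇒ dlyllyPPyyylS   [B → P P y]
dlyllyPPyyylS ⇒ dlyllylyBPyyylS   [P → l y B]
dlyllylyBPyyylS ⇒ dlyllylylPyyylS   [B → l]
dlyllylylPyyylS ⇒ dlyllylyllyyylS   [P → l]
dlyllylyllyyylS ⇒ dlyllylyllyyylB   [S → B]
dlyllylyllyyylB ⇒ dlyllylyllyyyll   [B → l]

S ⇒ dSS ⇒ dBylS ⇒ dPPyylS ⇒ dlyBPyylS ⇒ dlylPyylS ⇒ dlyllyByylS ⇒ dlyllyPPyyylS ⇒ dlyllylyBPyyylS ⇒ dlyllylylPyyylS ⇒ dlyllylyllyyylS ⇒ dlyllylyllyyylB ⇒ dlyllylyllyyyll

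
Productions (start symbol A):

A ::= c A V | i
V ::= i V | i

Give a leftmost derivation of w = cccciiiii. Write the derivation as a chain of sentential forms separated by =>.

A => cAV => ccAVV => cccAVVV => ccccAVVVV => cccciVVVV => cccciiVVV => cccciiiVV => cccciiiiV => cccciiiii

A => cAV   [A ::= c A V]
cAV => ccAVV   [A ::= c A V]
ccAVV => cccAVVV   [A ::= c A V]
cccAVVV => ccccAVVVV   [A ::= c A V]
ccccAVVVV => cccciVVVV   [A ::= i]
cccciVVVV => cccciiVVV   [V ::= i]
cccciiVVV => cccciiiVV   [V ::= i]
cccciiiVV => cccciiiiV   [V ::= i]
cccciiiiV => cccciiiii   [V ::= i]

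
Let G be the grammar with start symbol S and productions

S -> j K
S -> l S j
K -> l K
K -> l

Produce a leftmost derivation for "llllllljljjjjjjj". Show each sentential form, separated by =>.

S => lSj => llSjj => lllSjjj => llllSjjjj => lllllSjjjjj => llllllSjjjjjj => lllllllSjjjjjjj => llllllljKjjjjjjj => llllllljljjjjjjj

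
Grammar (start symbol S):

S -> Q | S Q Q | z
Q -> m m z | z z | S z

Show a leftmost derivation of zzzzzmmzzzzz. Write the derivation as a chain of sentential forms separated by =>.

S => SQQ   [S -> S Q Q]
SQQ => zQQ   [S -> z]
zQQ => zSzQ   [Q -> S z]
zSzQ => zQzQ   [S -> Q]
zQzQ => zSzzQ   [Q -> S z]
zSzzQ => zSQQzzQ   [S -> S Q Q]
zSQQzzQ => zQQQzzQ   [S -> Q]
zQQQzzQ => zSzQQzzQ   [Q -> S z]
zSzQQzzQ => zzzQQzzQ   [S -> z]
zzzQQzzQ => zzzzzQzzQ   [Q -> z z]
zzzzzQzzQ => zzzzzmmzzzQ   [Q -> m m z]
zzzzzmmzzzQ => zzzzzmmzzzzz   [Q -> z z]

S=>SQQ=>zQQ=>zSzQ=>zQzQ=>zSzzQ=>zSQQzzQ=>zQQQzzQ=>zSzQQzzQ=>zzzQQzzQ=>zzzzzQzzQ=>zzzzzmmzzzQ=>zzzzzmmzzzzz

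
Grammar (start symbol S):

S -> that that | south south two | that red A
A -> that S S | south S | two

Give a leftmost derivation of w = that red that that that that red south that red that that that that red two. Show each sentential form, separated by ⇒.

S ⇒ that red A ⇒ that red that S S ⇒ that red that that that S ⇒ that red that that that that red A ⇒ that red that that that that red south S ⇒ that red that that that that red south that red A ⇒ that red that that that that red south that red that S S ⇒ that red that that that that red south that red that that that S ⇒ that red that that that that red south that red that that that that red A ⇒ that red that that that that red south that red that that that that red two

S ⇒ that red A   [S -> that red A]
that red A ⇒ that red that S S   [A -> that S S]
that red that S S ⇒ that red that that that S   [S -> that that]
that red that that that S ⇒ that red that that that that red A   [S -> that red A]
that red that that that that red A ⇒ that red that that that that red south S   [A -> south S]
that red that that that that red south S ⇒ that red that that that that red south that red A   [S -> that red A]
that red that that that that red south that red A ⇒ that red that that that that red south that red that S S   [A -> that S S]
that red that that that that red south that red that S S ⇒ that red that that that that red south that red that that that S   [S -> that that]
that red that that that that red south that red that that that S ⇒ that red that that that that red south that red that that that that red A   [S -> that red A]
that red that that that that red south that red that that that that red A ⇒ that red that that that that red south that red that that that that red two   [A -> two]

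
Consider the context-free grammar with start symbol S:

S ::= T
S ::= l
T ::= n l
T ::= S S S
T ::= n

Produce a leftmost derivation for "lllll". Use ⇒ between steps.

S⇒T⇒SSS⇒TSS⇒SSSSS⇒lSSSS⇒llSSS⇒lllSS⇒llllS⇒lllll

S ⇒ T   [S ::= T]
T ⇒ SSS   [T ::= S S S]
SSS ⇒ TSS   [S ::= T]
TSS ⇒ SSSSS   [T ::= S S S]
SSSSS ⇒ lSSSS   [S ::= l]
lSSSS ⇒ llSSS   [S ::= l]
llSSS ⇒ lllSS   [S ::= l]
lllSS ⇒ llllS   [S ::= l]
llllS ⇒ lllll   [S ::= l]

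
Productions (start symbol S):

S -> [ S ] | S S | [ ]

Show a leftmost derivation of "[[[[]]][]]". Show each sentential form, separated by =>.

S=>[S]=>[SS]=>[[S]S]=>[[[S]]S]=>[[[[]]]S]=>[[[[]]][]]

S => [S]   [S -> [ S ]]
[S] => [SS]   [S -> S S]
[SS] => [[S]S]   [S -> [ S ]]
[[S]S] => [[[S]]S]   [S -> [ S ]]
[[[S]]S] => [[[[]]]S]   [S -> [ ]]
[[[[]]]S] => [[[[]]][]]   [S -> [ ]]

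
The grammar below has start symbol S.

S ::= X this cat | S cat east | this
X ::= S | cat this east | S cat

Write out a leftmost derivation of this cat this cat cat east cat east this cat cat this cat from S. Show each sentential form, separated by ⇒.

S ⇒ X this cat   [S ::= X this cat]
X this cat ⇒ S cat this cat   [X ::= S cat]
S cat this cat ⇒ X this cat cat this cat   [S ::= X this cat]
X this cat cat this cat ⇒ S this cat cat this cat   [X ::= S]
S this cat cat this cat ⇒ S cat east this cat cat this cat   [S ::= S cat east]
S cat east this cat cat this cat ⇒ S cat east cat east this cat cat this cat   [S ::= S cat east]
S cat east cat east this cat cat this cat ⇒ X this cat cat east cat east this cat cat this cat   [S ::= X this cat]
X this cat cat east cat east this cat cat this cat ⇒ S cat this cat cat east cat east this cat cat this cat   [X ::= S cat]
S cat this cat cat east cat east this cat cat this cat ⇒ this cat this cat cat east cat east this cat cat this cat   [S ::= this]

S ⇒ X this cat ⇒ S cat this cat ⇒ X this cat cat this cat ⇒ S this cat cat this cat ⇒ S cat east this cat cat this cat ⇒ S cat east cat east this cat cat this cat ⇒ X this cat cat east cat east this cat cat this cat ⇒ S cat this cat cat east cat east this cat cat this cat ⇒ this cat this cat cat east cat east this cat cat this cat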